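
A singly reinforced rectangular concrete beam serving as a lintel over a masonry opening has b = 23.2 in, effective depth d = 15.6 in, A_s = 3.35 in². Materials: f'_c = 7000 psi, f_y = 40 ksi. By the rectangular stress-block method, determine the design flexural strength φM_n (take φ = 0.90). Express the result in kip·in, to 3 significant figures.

T = A_s f_y = 3.35 × 40 = 134 kips.
a = T/(0.85 f'_c b) = 134/(0.85 × 7 × 23.2) = 0.971 in.
M_n = T(d − a/2) = 134 × (15.6 − 0.4855) = 2025.3 kip·in.
φM_n = 0.90 × 2025.3 = 1822.8 kip·in.

φM_n ≈ 1820 kip·in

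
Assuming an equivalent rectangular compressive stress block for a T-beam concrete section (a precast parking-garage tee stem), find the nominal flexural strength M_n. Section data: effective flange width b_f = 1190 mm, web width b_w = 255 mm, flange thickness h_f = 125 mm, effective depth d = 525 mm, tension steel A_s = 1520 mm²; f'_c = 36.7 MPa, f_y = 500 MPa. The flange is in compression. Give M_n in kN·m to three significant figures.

Tension: T = A_s f_y = 1520 × 500 = 760000 N.
Try a within the flange: a = T/(0.85 f'_c b_f) = 760000/(0.85 × 36.7 × 1190) = 20.47 mm.
Since a = 20.47 ≤ h_f = 125 mm, the stress block lies entirely in the flange; analyse as a rectangular beam of width b_f.
M_n = T(d − a/2) = 760000 × (525 − 10.235) = 391.22 × 10⁶ N·mm.
M_n = 391.22 kN·m.

M_n ≈ 391 kN·m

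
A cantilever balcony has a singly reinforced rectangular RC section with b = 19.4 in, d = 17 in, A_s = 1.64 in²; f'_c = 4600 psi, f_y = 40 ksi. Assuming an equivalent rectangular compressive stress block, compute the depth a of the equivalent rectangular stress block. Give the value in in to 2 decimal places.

T = A_s f_y = 1.64 × 40 = 65.6 kips.
a = T/(0.85 f'_c b) = 65.6/(0.85 × 4.6 × 19.4) = 0.86 in.

a ≈ 0.86 in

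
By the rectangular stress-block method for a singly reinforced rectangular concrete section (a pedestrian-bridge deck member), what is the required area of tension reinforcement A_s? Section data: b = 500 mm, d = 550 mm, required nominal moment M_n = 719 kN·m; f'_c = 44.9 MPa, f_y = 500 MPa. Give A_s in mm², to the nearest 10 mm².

With M_n = 0.85 f'_c a b (d − a/2), solve the quadratic for a:
a = d − √(d² − 2M_n/(0.85 f'_c b)) = 550 − √(550² − 2 × 719×10⁶/(0.85 × 44.9 × 500)) = 73.40 mm.
A_s = 0.85 f'_c a b / f_y = 0.85 × 44.9 × 73.40 × 500 / 500 = 2801.3 mm².

A_s ≈ 2800 mm²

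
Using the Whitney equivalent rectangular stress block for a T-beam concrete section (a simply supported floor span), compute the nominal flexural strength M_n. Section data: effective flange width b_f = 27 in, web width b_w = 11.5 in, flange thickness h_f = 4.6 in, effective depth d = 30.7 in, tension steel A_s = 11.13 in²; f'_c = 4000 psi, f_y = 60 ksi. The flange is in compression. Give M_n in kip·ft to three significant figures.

M_n ≈ 1470 kip·ft

Tension: T = A_s f_y = 11.13 × 60 = 667.8 kips.
Try a within the flange: a = T/(0.85 f'_c b_f) = 667.8/(0.85 × 4 × 27) = 7.275 in.
a = 7.275 > h_f = 4.6 in: the block extends into the web. Split into flange-overhang and web parts.
C_f = 0.85 f'_c (b_f − b_w) h_f = 0.85 × 4 × (27 − 11.5) × 4.6 = 242.4 kips.
Remaining web compression depth: a_w = (T − C_f)/(0.85 f'_c b_w) = (667.8 − 242.4)/(0.85 × 4 × 11.5) = 10.880 in.
M_n = C_f(d − h_f/2) + (T − C_f)(d − a_w/2) = 242.4 × (30.7 − 2.3) + 425.4 × (30.7 − 5.44) = 6884.2 + 10745.6 = 17629.8 kip·in.
M_n = 17629.8/12 = 1469.15 kip·ft.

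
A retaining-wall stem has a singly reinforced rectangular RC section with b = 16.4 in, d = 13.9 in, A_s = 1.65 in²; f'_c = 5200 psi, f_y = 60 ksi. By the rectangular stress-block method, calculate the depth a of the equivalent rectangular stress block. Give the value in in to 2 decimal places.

T = A_s f_y = 1.65 × 60 = 99 kips.
a = T/(0.85 f'_c b) = 99/(0.85 × 5.2 × 16.4) = 1.37 in.

a ≈ 1.37 in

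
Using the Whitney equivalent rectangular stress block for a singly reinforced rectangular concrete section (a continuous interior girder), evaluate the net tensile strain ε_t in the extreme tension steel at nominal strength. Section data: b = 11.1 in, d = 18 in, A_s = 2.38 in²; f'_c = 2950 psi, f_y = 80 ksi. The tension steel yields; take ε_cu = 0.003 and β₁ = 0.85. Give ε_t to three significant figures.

a = A_s f_y/(0.85 f'_c b) = 6.841 in.
β₁ = 0.85, so c = a/β₁ = 6.841/0.85 = 8.048 in.
From the linear strain diagram with ε_cu = 0.003: ε_t = 0.003 (d − c)/c = 0.003 × (18 − 8.048)/8.048 = 0.00371.
ε_t < 0.004 — the section is over-reinforced for flexure under ACI limits.

ε_t ≈ 0.00371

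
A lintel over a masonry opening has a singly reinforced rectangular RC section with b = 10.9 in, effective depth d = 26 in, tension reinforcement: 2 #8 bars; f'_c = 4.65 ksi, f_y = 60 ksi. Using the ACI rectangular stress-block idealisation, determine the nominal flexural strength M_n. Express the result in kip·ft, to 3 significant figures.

M_n ≈ 197 kip·ft

A_s = 2 × 0.79 = 1.58 in².
T = A_s f_y = 1.58 × 60 = 94.8 kips.
a = T/(0.85 f'_c b) = 94.8/(0.85 × 4.65 × 10.9) = 2.200 in.
M_n = T(d − a/2) = 94.8 × (26 − 1.1) = 2360.5 kip·in = 2360.5/12 = 196.71 kip·ft.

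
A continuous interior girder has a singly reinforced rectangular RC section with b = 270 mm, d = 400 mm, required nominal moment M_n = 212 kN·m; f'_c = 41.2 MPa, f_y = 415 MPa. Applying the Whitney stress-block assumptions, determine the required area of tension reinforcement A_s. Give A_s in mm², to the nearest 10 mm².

A_s ≈ 1380 mm²

With M_n = 0.85 f'_c a b (d − a/2), solve the quadratic for a:
a = d − √(d² − 2M_n/(0.85 f'_c b)) = 400 − √(400² − 2 × 212×10⁶/(0.85 × 41.2 × 270)) = 60.65 mm.
A_s = 0.85 f'_c a b / f_y = 0.85 × 41.2 × 60.65 × 270 / 415 = 1381.9 mm².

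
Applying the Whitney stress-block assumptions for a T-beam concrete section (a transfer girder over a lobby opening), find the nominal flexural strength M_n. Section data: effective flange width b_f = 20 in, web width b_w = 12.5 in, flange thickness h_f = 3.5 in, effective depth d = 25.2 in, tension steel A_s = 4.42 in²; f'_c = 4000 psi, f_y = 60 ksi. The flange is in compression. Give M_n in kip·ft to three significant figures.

Tension: T = A_s f_y = 4.42 × 60 = 265.2 kips.
Try a within the flange: a = T/(0.85 f'_c b_f) = 265.2/(0.85 × 4 × 20) = 3.900 in.
a = 3.900 > h_f = 3.5 in: the block extends into the web. Split into flange-overhang and web parts.
C_f = 0.85 f'_c (b_f − b_w) h_f = 0.85 × 4 × (20 − 12.5) × 3.5 = 89.3 kips.
Remaining web compression depth: a_w = (T − C_f)/(0.85 f'_c b_w) = (265.2 − 89.3)/(0.85 × 4 × 12.5) = 4.139 in.
M_n = C_f(d − h_f/2) + (T − C_f)(d − a_w/2) = 89.3 × (25.2 − 1.75) + 175.9 × (25.2 − 2.0695) = 2094.1 + 4068.7 = 6162.8 kip·in.
M_n = 6162.8/12 = 513.57 kip·ft.

M_n ≈ 514 kip·ft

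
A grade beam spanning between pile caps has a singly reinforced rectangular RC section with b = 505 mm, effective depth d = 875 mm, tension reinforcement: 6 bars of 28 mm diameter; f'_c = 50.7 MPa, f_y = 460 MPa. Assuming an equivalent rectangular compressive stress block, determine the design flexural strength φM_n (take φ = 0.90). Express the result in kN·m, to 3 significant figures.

φM_n ≈ 1280 kN·m

A_s = 6 × 616 = 3696 mm².
T = A_s f_y = 3696 × 460 = 1700160 N = 1700.16 kN.
From C = T: a = T/(0.85 f'_c b) = 1700160/(0.85 × 50.7 × 505) = 78.12 mm.
M_n = T(d − a/2) = 1700.16 kN × (875 − 39.06) mm = 1421.23 kN·m.
φM_n = 0.90 × 1421.23 = 1279.11 kN·m.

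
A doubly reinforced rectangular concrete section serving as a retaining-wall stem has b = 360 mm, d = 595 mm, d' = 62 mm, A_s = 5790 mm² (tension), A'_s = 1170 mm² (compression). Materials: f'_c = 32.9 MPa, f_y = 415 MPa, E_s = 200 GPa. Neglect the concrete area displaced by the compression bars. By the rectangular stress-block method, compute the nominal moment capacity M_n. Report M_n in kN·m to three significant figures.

M_n ≈ 1220 kN·m

Assume both tension and compression steel yield.
Net tension couple steel: A_s − A'_s = 4620 mm².
a = (A_s − A'_s) f_y / (0.85 f'_c b) = 1917300/(0.85 × 32.9 × 360) = 190.45 mm.
c = a/β₁ = 190.45/0.815 = 233.68 mm; ε'_s = 0.003(c − d')/c = 0.0022 ≥ f_y/E_s = 0.0021, so compression steel does yield.
M_n = (A_s − A'_s) f_y (d − a/2) + A'_s f_y (d − d') = [1917300 × (595 − 95.225) + 485550 × (595 − 62)] × 10⁻⁶ = 958.22 + 258.80 = 1217.02 kN·m.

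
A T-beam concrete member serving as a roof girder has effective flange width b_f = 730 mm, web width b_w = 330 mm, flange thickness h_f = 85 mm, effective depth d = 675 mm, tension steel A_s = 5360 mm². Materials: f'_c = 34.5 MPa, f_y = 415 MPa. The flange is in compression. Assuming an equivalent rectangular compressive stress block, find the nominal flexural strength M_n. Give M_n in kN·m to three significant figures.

Tension: T = A_s f_y = 5360 × 415 = 2224400 N.
Try a within the flange: a = T/(0.85 f'_c b_f) = 2224400/(0.85 × 34.5 × 730) = 103.91 mm.
a = 103.91 > h_f = 85 mm: the block extends into the web. Split into flange-overhang and web parts.
C_f = 0.85 f'_c (b_f − b_w) h_f = 0.85 × 34.5 × (730 − 330) × 85 = 997050 N.
Remaining web compression depth: a_w = (T − C_f)/(0.85 f'_c b_w) = (2224400 − 997050)/(0.85 × 34.5 × 330) = 126.83 mm.
M_n = C_f(d − h_f/2) + (T − C_f)(d − a_w/2) = 997050 × (675 − 42.5) + 1227350 × (675 − 63.415) = 630.63 + 750.63 = 1381.26 × 10⁶ N·mm.
M_n = 1381.26 kN·m.

M_n ≈ 1380 kN·m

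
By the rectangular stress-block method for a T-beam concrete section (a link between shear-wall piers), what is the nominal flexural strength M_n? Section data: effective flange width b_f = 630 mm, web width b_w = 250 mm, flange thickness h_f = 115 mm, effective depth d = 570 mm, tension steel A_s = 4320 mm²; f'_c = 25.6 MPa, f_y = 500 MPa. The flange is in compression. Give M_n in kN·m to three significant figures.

Tension: T = A_s f_y = 4320 × 500 = 2160000 N.
Try a within the flange: a = T/(0.85 f'_c b_f) = 2160000/(0.85 × 25.6 × 630) = 157.56 mm.
a = 157.56 > h_f = 115 mm: the block extends into the web. Split into flange-overhang and web parts.
C_f = 0.85 f'_c (b_f − b_w) h_f = 0.85 × 25.6 × (630 − 250) × 115 = 950912 N.
Remaining web compression depth: a_w = (T − C_f)/(0.85 f'_c b_w) = (2160000 − 950912)/(0.85 × 25.6 × 250) = 222.26 mm.
M_n = C_f(d − h_f/2) + (T − C_f)(d − a_w/2) = 950912 × (570 − 57.5) + 1209088 × (570 − 111.13) = 487.34 + 554.81 = 1042.15 × 10⁶ N·mm.
M_n = 1042.15 kN·m.

M_n ≈ 1040 kN·m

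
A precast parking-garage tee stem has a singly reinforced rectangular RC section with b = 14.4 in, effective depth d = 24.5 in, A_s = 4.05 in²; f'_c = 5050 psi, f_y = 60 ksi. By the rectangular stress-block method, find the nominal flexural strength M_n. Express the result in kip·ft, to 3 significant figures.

T = A_s f_y = 4.05 × 60 = 243 kips.
a = T/(0.85 f'_c b) = 243/(0.85 × 5.05 × 14.4) = 3.931 in.
M_n = T(d − a/2) = 243 × (24.5 − 1.9655) = 5475.9 kip·in = 5475.9/12 = 456.33 kip·ft.

M_n ≈ 456 kip·ft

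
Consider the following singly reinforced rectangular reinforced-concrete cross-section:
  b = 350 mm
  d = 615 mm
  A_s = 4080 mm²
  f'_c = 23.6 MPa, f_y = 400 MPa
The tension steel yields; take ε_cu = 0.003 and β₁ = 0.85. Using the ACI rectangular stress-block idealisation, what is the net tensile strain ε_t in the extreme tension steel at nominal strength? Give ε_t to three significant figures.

a = A_s f_y/(0.85 f'_c b) = 232.45 mm.
β₁ = 0.85, so c = a/β₁ = 232.45/0.85 = 273.47 mm.
From the linear strain diagram with ε_cu = 0.003: ε_t = 0.003 (d − c)/c = 0.003 × (615 − 273.47)/273.47 = 0.00375.
ε_t < 0.004 — the section is over-reinforced for flexure under ACI limits.

ε_t ≈ 0.00375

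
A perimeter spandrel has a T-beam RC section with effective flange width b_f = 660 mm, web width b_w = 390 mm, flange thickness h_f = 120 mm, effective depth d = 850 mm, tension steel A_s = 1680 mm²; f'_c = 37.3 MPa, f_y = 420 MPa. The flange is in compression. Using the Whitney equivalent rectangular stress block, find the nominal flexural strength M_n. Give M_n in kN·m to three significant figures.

M_n ≈ 588 kN·m

Tension: T = A_s f_y = 1680 × 420 = 705600 N.
Try a within the flange: a = T/(0.85 f'_c b_f) = 705600/(0.85 × 37.3 × 660) = 33.72 mm.
Since a = 33.72 ≤ h_f = 120 mm, the stress block lies entirely in the flange; analyse as a rectangular beam of width b_f.
M_n = T(d − a/2) = 705600 × (850 − 16.86) = 587.86 × 10⁶ N·mm.
M_n = 587.86 kN·m.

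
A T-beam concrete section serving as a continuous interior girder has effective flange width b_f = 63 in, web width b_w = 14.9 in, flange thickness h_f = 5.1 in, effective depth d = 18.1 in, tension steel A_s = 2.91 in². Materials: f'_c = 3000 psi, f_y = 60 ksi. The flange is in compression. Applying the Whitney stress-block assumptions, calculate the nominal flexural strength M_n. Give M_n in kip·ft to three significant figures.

Tension: T = A_s f_y = 2.91 × 60 = 174.6 kips.
Try a within the flange: a = T/(0.85 f'_c b_f) = 174.6/(0.85 × 3 × 63) = 1.087 in.
Since a = 1.087 ≤ h_f = 5.1 in, the stress block lies entirely in the flange; analyse as a rectangular beam of width b_f.
M_n = T(d − a/2) = 174.6 × (18.1 − 0.5435) = 3065.4 kip·in.
M_n = 3065.4/12 = 255.45 kip·ft.

M_n ≈ 255 kip·ft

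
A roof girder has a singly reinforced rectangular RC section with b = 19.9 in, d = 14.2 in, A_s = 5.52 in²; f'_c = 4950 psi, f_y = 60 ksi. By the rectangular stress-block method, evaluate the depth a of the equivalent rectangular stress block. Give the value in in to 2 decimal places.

a ≈ 3.96 in

T = A_s f_y = 5.52 × 60 = 331.2 kips.
a = T/(0.85 f'_c b) = 331.2/(0.85 × 4.95 × 19.9) = 3.96 in.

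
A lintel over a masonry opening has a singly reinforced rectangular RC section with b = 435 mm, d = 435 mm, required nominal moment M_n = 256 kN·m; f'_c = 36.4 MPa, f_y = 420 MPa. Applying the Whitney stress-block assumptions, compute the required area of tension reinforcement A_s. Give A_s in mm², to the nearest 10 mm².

With M_n = 0.85 f'_c a b (d − a/2), solve the quadratic for a:
a = d − √(d² − 2M_n/(0.85 f'_c b)) = 435 − √(435² − 2 × 256×10⁶/(0.85 × 36.4 × 435)) = 46.18 mm.
A_s = 0.85 f'_c a b / f_y = 0.85 × 36.4 × 46.18 × 435 / 420 = 1479.8 mm².

A_s ≈ 1480 mm²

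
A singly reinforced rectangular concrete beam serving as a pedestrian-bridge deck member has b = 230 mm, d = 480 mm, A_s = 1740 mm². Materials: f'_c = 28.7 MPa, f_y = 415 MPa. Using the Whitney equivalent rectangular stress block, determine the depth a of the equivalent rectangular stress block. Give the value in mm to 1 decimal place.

a ≈ 128.7 mm

T = A_s f_y = 1740 × 415 = 722100 N = 722.1 kN.
Setting C = 0.85 f'_c a b equal to T: a = 722100/(0.85 × 28.7 × 230) = 128.7 mm.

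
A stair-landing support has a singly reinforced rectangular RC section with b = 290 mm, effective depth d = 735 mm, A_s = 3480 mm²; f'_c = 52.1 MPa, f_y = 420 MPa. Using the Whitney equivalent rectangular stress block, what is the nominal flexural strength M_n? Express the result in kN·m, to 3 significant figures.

M_n ≈ 991 kN·m

T = A_s f_y = 3480 × 420 = 1461600 N = 1461.6 kN.
From C = T: a = T/(0.85 f'_c b) = 1461600/(0.85 × 52.1 × 290) = 113.81 mm.
M_n = T(d − a/2) = 1461.6 kN × (735 − 56.905) mm = 991.10 kN·m.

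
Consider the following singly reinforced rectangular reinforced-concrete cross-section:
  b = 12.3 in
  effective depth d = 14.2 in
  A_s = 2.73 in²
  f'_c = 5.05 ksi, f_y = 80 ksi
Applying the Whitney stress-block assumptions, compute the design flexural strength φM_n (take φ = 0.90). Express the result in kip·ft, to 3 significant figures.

φM_n ≈ 199 kip·ft

T = A_s f_y = 2.73 × 80 = 218.4 kips.
a = T/(0.85 f'_c b) = 218.4/(0.85 × 5.05 × 12.3) = 4.137 in.
M_n = T(d − a/2) = 218.4 × (14.2 − 2.0685) = 2649.5 kip·in = 2649.5/12 = 220.79 kip·ft.
φM_n = 0.90 × 220.79 = 198.71 kip·ft.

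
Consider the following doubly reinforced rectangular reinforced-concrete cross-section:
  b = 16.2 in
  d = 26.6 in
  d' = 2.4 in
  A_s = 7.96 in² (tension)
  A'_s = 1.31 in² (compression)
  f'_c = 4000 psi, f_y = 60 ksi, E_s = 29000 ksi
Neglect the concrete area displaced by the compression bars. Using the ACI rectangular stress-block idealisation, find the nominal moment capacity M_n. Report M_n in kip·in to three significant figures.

M_n ≈ 11100 kip·in

Assume both steels yield.
a = (A_s − A'_s) f_y/(0.85 f'_c b) = (7.96 − 1.31) × 60/(0.85 × 4 × 16.2) = 7.244 in.
c = a/β₁ = 7.244/0.85 = 8.522 in; ε'_s = 0.003(c − d')/c = 0.0022 ≥ ε_y = 0.0021, so the compression steel yields.
M_n = (A_s − A'_s) f_y (d − a/2) + A'_s f_y (d − d') = 399 × (26.6 − 3.622) + 78.6 × (26.6 − 2.4) = 9168.2 + 1902.1 = 11070.3 kip·in.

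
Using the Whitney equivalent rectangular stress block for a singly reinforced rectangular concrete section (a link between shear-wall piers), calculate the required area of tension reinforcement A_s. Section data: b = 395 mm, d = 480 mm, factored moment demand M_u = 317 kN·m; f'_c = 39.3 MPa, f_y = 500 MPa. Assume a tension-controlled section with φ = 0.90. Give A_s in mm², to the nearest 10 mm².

A_s ≈ 1560 mm²

M_n = M_u/φ = 317/0.90 = 352.222 kN·m.
With M_n = 0.85 f'_c a b (d − a/2), solve the quadratic for a:
a = d − √(d² − 2M_n/(0.85 f'_c b)) = 480 − √(480² − 2 × 352.222×10⁶/(0.85 × 39.3 × 395)) = 59.27 mm.
A_s = 0.85 f'_c a b / f_y = 0.85 × 39.3 × 59.27 × 395 / 500 = 1564.1 mm².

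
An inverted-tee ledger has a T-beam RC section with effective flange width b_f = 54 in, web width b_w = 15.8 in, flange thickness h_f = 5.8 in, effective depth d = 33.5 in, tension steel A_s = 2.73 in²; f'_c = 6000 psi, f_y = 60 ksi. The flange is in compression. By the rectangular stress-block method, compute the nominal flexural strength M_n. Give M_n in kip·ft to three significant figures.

M_n ≈ 453 kip·ft

Tension: T = A_s f_y = 2.73 × 60 = 163.8 kips.
Try a within the flange: a = T/(0.85 f'_c b_f) = 163.8/(0.85 × 6 × 54) = 0.595 in.
Since a = 0.595 ≤ h_f = 5.8 in, the stress block lies entirely in the flange; analyse as a rectangular beam of width b_f.
M_n = T(d − a/2) = 163.8 × (33.5 − 0.2975) = 5438.6 kip·in.
M_n = 5438.6/12 = 453.22 kip·ft.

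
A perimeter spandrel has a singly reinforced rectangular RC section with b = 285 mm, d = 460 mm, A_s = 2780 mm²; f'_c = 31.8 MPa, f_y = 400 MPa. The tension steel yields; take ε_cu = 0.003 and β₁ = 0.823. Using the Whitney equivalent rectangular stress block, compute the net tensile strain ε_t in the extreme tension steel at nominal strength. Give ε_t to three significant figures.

a = A_s f_y/(0.85 f'_c b) = 144.35 mm.
β₁ = 0.823, so c = a/β₁ = 144.35/0.823 = 175.39 mm.
From the linear strain diagram with ε_cu = 0.003: ε_t = 0.003 (d − c)/c = 0.003 × (460 − 175.39)/175.39 = 0.00487.
ε_t is between 0.004 and 0.005 — transition zone.

ε_t ≈ 0.00487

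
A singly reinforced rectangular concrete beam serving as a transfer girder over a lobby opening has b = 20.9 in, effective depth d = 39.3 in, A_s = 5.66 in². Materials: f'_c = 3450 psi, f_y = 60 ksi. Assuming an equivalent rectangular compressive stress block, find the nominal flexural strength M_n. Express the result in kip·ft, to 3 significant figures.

M_n ≈ 1030 kip·ft

T = A_s f_y = 5.66 × 60 = 339.6 kips.
a = T/(0.85 f'_c b) = 339.6/(0.85 × 3.45 × 20.9) = 5.541 in.
M_n = T(d − a/2) = 339.6 × (39.3 − 2.7705) = 12405.4 kip·in = 12405.4/12 = 1033.78 kip·ft.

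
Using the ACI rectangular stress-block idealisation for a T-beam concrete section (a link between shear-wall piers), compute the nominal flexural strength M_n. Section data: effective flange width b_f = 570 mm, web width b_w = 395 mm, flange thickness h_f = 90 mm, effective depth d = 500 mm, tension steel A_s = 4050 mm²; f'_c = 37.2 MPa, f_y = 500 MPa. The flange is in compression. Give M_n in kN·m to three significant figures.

M_n ≈ 897 kN·m

Tension: T = A_s f_y = 4050 × 500 = 2025000 N.
Try a within the flange: a = T/(0.85 f'_c b_f) = 2025000/(0.85 × 37.2 × 570) = 112.35 mm.
a = 112.35 > h_f = 90 mm: the block extends into the web. Split into flange-overhang and web parts.
C_f = 0.85 f'_c (b_f − b_w) h_f = 0.85 × 37.2 × (570 − 395) × 90 = 498015 N.
Remaining web compression depth: a_w = (T − C_f)/(0.85 f'_c b_w) = (2025000 − 498015)/(0.85 × 37.2 × 395) = 122.26 mm.
M_n = C_f(d − h_f/2) + (T − C_f)(d − a_w/2) = 498015 × (500 − 45) + 1526985 × (500 − 61.13) = 226.60 + 670.15 = 896.75 × 10⁶ N·mm.
M_n = 896.75 kN·m.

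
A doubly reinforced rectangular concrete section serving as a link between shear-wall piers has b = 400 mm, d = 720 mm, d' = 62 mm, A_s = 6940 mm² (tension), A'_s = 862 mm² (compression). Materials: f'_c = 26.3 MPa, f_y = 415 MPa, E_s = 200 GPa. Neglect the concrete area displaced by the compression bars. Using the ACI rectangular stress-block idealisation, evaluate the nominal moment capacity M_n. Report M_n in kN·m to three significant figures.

M_n ≈ 1700 kN·m

Assume both tension and compression steel yield.
Net tension couple steel: A_s − A'_s = 6078 mm².
a = (A_s − A'_s) f_y / (0.85 f'_c b) = 2522370/(0.85 × 26.3 × 400) = 282.08 mm.
c = a/β₁ = 282.08/0.85 = 331.86 mm; ε'_s = 0.003(c − d')/c = 0.0024 ≥ f_y/E_s = 0.0021, so compression steel does yield.
M_n = (A_s − A'_s) f_y (d − a/2) + A'_s f_y (d − d') = [2522370 × (720 − 141.04) + 357730 × (720 − 62)] × 10⁻⁶ = 1460.35 + 235.39 = 1695.74 kN·m.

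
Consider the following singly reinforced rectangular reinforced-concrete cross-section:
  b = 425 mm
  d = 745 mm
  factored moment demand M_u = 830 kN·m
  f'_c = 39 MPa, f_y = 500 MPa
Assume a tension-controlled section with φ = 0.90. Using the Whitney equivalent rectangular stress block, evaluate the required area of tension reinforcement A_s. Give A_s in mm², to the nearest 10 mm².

A_s ≈ 2640 mm²

M_n = M_u/φ = 830/0.90 = 922.222 kN·m.
With M_n = 0.85 f'_c a b (d − a/2), solve the quadratic for a:
a = d − √(d² − 2M_n/(0.85 f'_c b)) = 745 − √(745² − 2 × 922.222×10⁶/(0.85 × 39 × 425)) = 93.76 mm.
A_s = 0.85 f'_c a b / f_y = 0.85 × 39 × 93.76 × 425 / 500 = 2641.9 mm².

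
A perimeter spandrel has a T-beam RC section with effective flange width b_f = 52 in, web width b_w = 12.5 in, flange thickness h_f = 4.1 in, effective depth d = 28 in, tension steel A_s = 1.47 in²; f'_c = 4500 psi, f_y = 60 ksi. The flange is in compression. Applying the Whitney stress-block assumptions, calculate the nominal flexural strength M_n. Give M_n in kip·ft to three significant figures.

M_n ≈ 204 kip·ft

Tension: T = A_s f_y = 1.47 × 60 = 88.2 kips.
Try a within the flange: a = T/(0.85 f'_c b_f) = 88.2/(0.85 × 4.5 × 52) = 0.443 in.
Since a = 0.443 ≤ h_f = 4.1 in, the stress block lies entirely in the flange; analyse as a rectangular beam of width b_f.
M_n = T(d − a/2) = 88.2 × (28 − 0.2215) = 2450.1 kip·in.
M_n = 2450.1/12 = 204.18 kip·ft.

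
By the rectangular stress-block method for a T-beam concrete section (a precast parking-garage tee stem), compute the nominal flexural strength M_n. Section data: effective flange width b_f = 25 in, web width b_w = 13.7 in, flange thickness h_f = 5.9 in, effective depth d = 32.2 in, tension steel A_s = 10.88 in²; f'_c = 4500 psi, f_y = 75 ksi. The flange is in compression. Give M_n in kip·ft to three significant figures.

M_n ≈ 1880 kip·ft

Tension: T = A_s f_y = 10.88 × 75 = 816 kips.
Try a within the flange: a = T/(0.85 f'_c b_f) = 816/(0.85 × 4.5 × 25) = 8.533 in.
a = 8.533 > h_f = 5.9 in: the block extends into the web. Split into flange-overhang and web parts.
C_f = 0.85 f'_c (b_f − b_w) h_f = 0.85 × 4.5 × (25 − 13.7) × 5.9 = 255.0 kips.
Remaining web compression depth: a_w = (T − C_f)/(0.85 f'_c b_w) = (816 − 255.0)/(0.85 × 4.5 × 13.7) = 10.706 in.
M_n = C_f(d − h_f/2) + (T − C_f)(d − a_w/2) = 255.0 × (32.2 − 2.95) + 561 × (32.2 − 5.353) = 7458.8 + 15061.2 = 22520.0 kip·in.
M_n = 22520.0/12 = 1876.67 kip·ft.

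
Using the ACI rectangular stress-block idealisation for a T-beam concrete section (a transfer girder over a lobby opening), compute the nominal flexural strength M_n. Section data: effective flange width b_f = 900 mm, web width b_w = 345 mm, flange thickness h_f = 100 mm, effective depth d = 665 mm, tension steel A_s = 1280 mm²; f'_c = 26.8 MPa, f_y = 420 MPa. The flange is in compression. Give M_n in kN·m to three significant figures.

Tension: T = A_s f_y = 1280 × 420 = 537600 N.
Try a within the flange: a = T/(0.85 f'_c b_f) = 537600/(0.85 × 26.8 × 900) = 26.22 mm.
Since a = 26.22 ≤ h_f = 100 mm, the stress block lies entirely in the flange; analyse as a rectangular beam of width b_f.
M_n = T(d − a/2) = 537600 × (665 − 13.11) = 350.46 × 10⁶ N·mm.
M_n = 350.46 kN·m.

M_n ≈ 350 kN·m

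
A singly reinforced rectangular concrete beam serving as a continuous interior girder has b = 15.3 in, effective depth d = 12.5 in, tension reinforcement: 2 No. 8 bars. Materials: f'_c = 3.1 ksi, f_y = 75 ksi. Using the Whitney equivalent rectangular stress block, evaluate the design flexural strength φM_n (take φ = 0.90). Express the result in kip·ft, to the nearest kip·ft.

A_s = 2 × 0.79 = 1.58 in².
T = A_s f_y = 1.58 × 75 = 118.5 kips.
a = T/(0.85 f'_c b) = 118.5/(0.85 × 3.1 × 15.3) = 2.939 in.
M_n = T(d − a/2) = 118.5 × (12.5 − 1.4695) = 1307.1 kip·in = 1307.1/12 = 108.93 kip·ft.
φM_n = 0.90 × 108.93 = 98.04 kip·ft.

φM_n ≈ 98 kip·ft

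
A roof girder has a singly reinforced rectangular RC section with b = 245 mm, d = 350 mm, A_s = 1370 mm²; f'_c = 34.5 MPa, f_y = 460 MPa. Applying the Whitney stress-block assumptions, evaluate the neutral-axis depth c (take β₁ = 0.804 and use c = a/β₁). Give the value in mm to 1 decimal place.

c ≈ 109.1 mm

T = A_s f_y = 1370 × 460 = 630200 N = 630.2 kN.
Setting C = 0.85 f'_c a b equal to T: a = 630200/(0.85 × 34.5 × 245) = 87.715 mm.
With β₁ = 0.804, c = a/β₁ = 87.715/0.804 = 109.1 mm.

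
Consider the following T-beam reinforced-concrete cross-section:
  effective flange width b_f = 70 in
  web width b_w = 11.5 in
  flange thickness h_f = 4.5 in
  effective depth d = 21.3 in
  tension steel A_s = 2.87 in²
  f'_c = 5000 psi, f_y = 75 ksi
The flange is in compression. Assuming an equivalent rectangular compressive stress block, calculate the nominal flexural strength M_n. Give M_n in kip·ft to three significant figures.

Tension: T = A_s f_y = 2.87 × 75 = 215.25 kips.
Try a within the flange: a = T/(0.85 f'_c b_f) = 215.25/(0.85 × 5 × 70) = 0.724 in.
Since a = 0.724 ≤ h_f = 4.5 in, the stress block lies entirely in the flange; analyse as a rectangular beam of width b_f.
M_n = T(d − a/2) = 215.25 × (21.3 − 0.362) = 4506.9 kip·in.
M_n = 4506.9/12 = 375.58 kip·ft.

M_n ≈ 376 kip·ft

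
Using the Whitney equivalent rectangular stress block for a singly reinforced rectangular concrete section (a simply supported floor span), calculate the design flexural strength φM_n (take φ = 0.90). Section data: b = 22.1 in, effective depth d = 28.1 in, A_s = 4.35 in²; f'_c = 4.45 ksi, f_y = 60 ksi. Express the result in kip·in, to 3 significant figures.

φM_n ≈ 6230 kip·in

T = A_s f_y = 4.35 × 60 = 261 kips.
a = T/(0.85 f'_c b) = 261/(0.85 × 4.45 × 22.1) = 3.122 in.
M_n = T(d − a/2) = 261 × (28.1 − 1.561) = 6926.7 kip·in.
φM_n = 0.90 × 6926.7 = 6234.0 kip·in.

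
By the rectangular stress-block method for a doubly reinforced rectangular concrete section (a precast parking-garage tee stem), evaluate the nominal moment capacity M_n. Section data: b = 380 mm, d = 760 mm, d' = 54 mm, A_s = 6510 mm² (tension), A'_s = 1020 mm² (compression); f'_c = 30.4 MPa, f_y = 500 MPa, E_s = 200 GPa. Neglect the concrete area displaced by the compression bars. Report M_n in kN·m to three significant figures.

Assume both tension and compression steel yield.
Net tension couple steel: A_s − A'_s = 5490 mm².
a = (A_s − A'_s) f_y / (0.85 f'_c b) = 2745000/(0.85 × 30.4 × 380) = 279.55 mm.
c = a/β₁ = 279.55/0.833 = 335.59 mm; ε'_s = 0.003(c − d')/c = 0.0025 ≥ f_y/E_s = 0.0025, so compression steel does yield.
M_n = (A_s − A'_s) f_y (d − a/2) + A'_s f_y (d − d') = [2745000 × (760 − 139.775) + 510000 × (760 − 54)] × 10⁻⁶ = 1702.52 + 360.06 = 2062.58 kN·m.

M_n ≈ 2060 kN·m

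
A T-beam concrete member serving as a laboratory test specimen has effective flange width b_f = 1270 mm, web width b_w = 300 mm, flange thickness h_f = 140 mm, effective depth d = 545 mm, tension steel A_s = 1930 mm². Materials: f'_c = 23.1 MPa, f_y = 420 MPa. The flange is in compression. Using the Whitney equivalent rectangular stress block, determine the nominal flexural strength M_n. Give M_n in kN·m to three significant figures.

Tension: T = A_s f_y = 1930 × 420 = 810600 N.
Try a within the flange: a = T/(0.85 f'_c b_f) = 810600/(0.85 × 23.1 × 1270) = 32.51 mm.
Since a = 32.51 ≤ h_f = 140 mm, the stress block lies entirely in the flange; analyse as a rectangular beam of width b_f.
M_n = T(d − a/2) = 810600 × (545 − 16.255) = 428.60 × 10⁶ N·mm.
M_n = 428.60 kN·m.

M_n ≈ 429 kN·m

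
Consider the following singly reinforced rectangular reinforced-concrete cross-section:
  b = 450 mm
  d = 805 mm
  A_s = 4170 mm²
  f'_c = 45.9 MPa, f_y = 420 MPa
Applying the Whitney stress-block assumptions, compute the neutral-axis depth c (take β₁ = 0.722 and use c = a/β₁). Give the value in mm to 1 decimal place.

c ≈ 138.2 mm

T = A_s f_y = 4170 × 420 = 1751400 N = 1751.4 kN.
Setting C = 0.85 f'_c a b equal to T: a = 1751400/(0.85 × 45.9 × 450) = 99.757 mm.
With β₁ = 0.722, c = a/β₁ = 99.757/0.722 = 138.2 mm.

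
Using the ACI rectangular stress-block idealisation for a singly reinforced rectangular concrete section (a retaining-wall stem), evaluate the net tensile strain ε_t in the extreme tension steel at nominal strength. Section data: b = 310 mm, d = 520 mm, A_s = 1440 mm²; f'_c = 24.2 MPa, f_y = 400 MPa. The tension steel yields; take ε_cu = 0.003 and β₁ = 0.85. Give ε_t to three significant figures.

ε_t ≈ 0.0117

a = A_s f_y/(0.85 f'_c b) = 90.33 mm.
β₁ = 0.85, so c = a/β₁ = 90.33/0.85 = 106.27 mm.
From the linear strain diagram with ε_cu = 0.003: ε_t = 0.003 (d − c)/c = 0.003 × (520 − 106.27)/106.27 = 0.0117.
Since ε_t ≥ 0.005, the section is tension-controlled.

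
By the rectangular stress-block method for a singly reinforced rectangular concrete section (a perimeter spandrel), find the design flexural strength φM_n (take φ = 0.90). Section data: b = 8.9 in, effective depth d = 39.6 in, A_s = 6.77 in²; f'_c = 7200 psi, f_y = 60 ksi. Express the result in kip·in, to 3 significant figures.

T = A_s f_y = 6.77 × 60 = 406.2 kips.
a = T/(0.85 f'_c b) = 406.2/(0.85 × 7.2 × 8.9) = 7.458 in.
M_n = T(d − a/2) = 406.2 × (39.6 − 3.729) = 14570.8 kip·in.
φM_n = 0.90 × 14570.8 = 13113.7 kip·in.

φM_n ≈ 13100 kip·in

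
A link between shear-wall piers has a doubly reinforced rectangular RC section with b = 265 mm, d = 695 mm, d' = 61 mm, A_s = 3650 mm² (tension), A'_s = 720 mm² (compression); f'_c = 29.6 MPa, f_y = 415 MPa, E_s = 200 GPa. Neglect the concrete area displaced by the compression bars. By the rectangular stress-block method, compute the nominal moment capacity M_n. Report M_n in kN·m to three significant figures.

Assume both tension and compression steel yield.
Net tension couple steel: A_s − A'_s = 2930 mm².
a = (A_s − A'_s) f_y / (0.85 f'_c b) = 1215950/(0.85 × 29.6 × 265) = 182.37 mm.
c = a/β₁ = 182.37/0.839 = 217.37 mm; ε'_s = 0.003(c − d')/c = 0.0022 ≥ f_y/E_s = 0.0021, so compression steel does yield.
M_n = (A_s − A'_s) f_y (d − a/2) + A'_s f_y (d − d') = [1215950 × (695 − 91.185) + 298800 × (695 − 61)] × 10⁻⁶ = 734.21 + 189.44 = 923.65 kN·m.

M_n ≈ 924 kN·m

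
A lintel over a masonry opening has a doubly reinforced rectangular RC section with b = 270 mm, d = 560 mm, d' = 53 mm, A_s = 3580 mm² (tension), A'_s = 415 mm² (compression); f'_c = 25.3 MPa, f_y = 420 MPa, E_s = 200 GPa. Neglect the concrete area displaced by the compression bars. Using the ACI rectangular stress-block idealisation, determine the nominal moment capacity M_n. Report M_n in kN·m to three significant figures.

Assume both tension and compression steel yield.
Net tension couple steel: A_s − A'_s = 3165 mm².
a = (A_s − A'_s) f_y / (0.85 f'_c b) = 1329300/(0.85 × 25.3 × 270) = 228.94 mm.
c = a/β₁ = 228.94/0.85 = 269.34 mm; ε'_s = 0.003(c − d')/c = 0.0024 ≥ f_y/E_s = 0.0021, so compression steel does yield.
M_n = (A_s − A'_s) f_y (d − a/2) + A'_s f_y (d − d') = [1329300 × (560 − 114.47) + 174300 × (560 − 53)] × 10⁻⁶ = 592.24 + 88.37 = 680.61 kN·m.

M_n ≈ 681 kN·m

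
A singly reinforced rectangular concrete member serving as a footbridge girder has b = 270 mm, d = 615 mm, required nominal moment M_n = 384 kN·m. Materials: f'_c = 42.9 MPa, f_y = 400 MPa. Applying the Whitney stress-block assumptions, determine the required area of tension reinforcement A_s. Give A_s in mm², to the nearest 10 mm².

A_s ≈ 1650 mm²

With M_n = 0.85 f'_c a b (d − a/2), solve the quadratic for a:
a = d − √(d² − 2M_n/(0.85 f'_c b)) = 615 − √(615² − 2 × 384×10⁶/(0.85 × 42.9 × 270)) = 67.08 mm.
A_s = 0.85 f'_c a b / f_y = 0.85 × 42.9 × 67.08 × 270 / 400 = 1651.1 mm².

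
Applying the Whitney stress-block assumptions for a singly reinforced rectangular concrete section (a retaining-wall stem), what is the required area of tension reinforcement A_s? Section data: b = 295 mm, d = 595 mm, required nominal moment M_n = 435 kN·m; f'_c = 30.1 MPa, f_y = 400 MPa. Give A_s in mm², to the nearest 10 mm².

With M_n = 0.85 f'_c a b (d − a/2), solve the quadratic for a:
a = d − √(d² − 2M_n/(0.85 f'_c b)) = 595 − √(595² − 2 × 435×10⁶/(0.85 × 30.1 × 295)) = 106.37 mm.
A_s = 0.85 f'_c a b / f_y = 0.85 × 30.1 × 106.37 × 295 / 400 = 2007.1 mm².

A_s ≈ 2010 mm²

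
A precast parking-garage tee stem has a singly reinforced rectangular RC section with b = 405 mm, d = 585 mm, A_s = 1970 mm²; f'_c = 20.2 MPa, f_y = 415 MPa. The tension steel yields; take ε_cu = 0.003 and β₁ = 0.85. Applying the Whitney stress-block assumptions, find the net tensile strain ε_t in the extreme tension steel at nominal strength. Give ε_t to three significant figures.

ε_t ≈ 0.00969

a = A_s f_y/(0.85 f'_c b) = 117.57 mm.
β₁ = 0.85, so c = a/β₁ = 117.57/0.85 = 138.32 mm.
From the linear strain diagram with ε_cu = 0.003: ε_t = 0.003 (d − c)/c = 0.003 × (585 − 138.32)/138.32 = 0.00969.
Since ε_t ≥ 0.005, the section is tension-controlled.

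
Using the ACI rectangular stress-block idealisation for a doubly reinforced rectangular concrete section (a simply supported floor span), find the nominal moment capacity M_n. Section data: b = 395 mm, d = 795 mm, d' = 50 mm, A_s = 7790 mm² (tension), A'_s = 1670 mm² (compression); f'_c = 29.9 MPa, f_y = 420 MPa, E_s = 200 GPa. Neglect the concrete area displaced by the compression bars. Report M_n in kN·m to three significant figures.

M_n ≈ 2240 kN·m

Assume both tension and compression steel yield.
Net tension couple steel: A_s − A'_s = 6120 mm².
a = (A_s − A'_s) f_y / (0.85 f'_c b) = 2570400/(0.85 × 29.9 × 395) = 256.04 mm.
c = a/β₁ = 256.04/0.836 = 306.27 mm; ε'_s = 0.003(c − d')/c = 0.0025 ≥ f_y/E_s = 0.0021, so compression steel does yield.
M_n = (A_s − A'_s) f_y (d − a/2) + A'_s f_y (d − d') = [2570400 × (795 − 128.02) + 701400 × (795 − 50)] × 10⁻⁶ = 1714.41 + 522.54 = 2236.95 kN·m.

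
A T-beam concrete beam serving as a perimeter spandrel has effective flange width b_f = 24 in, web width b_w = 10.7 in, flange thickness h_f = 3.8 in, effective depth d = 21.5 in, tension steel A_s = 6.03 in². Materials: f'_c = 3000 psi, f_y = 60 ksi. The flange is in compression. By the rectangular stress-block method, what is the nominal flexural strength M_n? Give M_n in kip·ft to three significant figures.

M_n ≈ 545 kip·ft

Tension: T = A_s f_y = 6.03 × 60 = 361.8 kips.
Try a within the flange: a = T/(0.85 f'_c b_f) = 361.8/(0.85 × 3 × 24) = 5.912 in.
a = 5.912 > h_f = 3.8 in: the block extends into the web. Split into flange-overhang and web parts.
C_f = 0.85 f'_c (b_f − b_w) h_f = 0.85 × 3 × (24 − 10.7) × 3.8 = 128.9 kips.
Remaining web compression depth: a_w = (T − C_f)/(0.85 f'_c b_w) = (361.8 − 128.9)/(0.85 × 3 × 10.7) = 8.536 in.
M_n = C_f(d − h_f/2) + (T − C_f)(d − a_w/2) = 128.9 × (21.5 − 1.9) + 232.9 × (21.5 − 4.268) = 2526.4 + 4013.3 = 6539.7 kip·in.
M_n = 6539.7/12 = 544.98 kip·ft.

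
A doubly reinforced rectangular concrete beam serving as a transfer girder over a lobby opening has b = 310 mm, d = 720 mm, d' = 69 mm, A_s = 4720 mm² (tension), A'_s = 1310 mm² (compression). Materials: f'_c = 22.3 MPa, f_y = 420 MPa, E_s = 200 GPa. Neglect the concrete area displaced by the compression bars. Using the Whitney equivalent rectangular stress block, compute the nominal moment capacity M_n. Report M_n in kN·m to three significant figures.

M_n ≈ 1210 kN·m

Assume both tension and compression steel yield.
Net tension couple steel: A_s − A'_s = 3410 mm².
a = (A_s − A'_s) f_y / (0.85 f'_c b) = 1432200/(0.85 × 22.3 × 310) = 243.74 mm.
c = a/β₁ = 243.74/0.85 = 286.75 mm; ε'_s = 0.003(c − d')/c = 0.0023 ≥ f_y/E_s = 0.0021, so compression steel does yield.
M_n = (A_s − A'_s) f_y (d − a/2) + A'_s f_y (d − d') = [1432200 × (720 − 121.87) + 550200 × (720 − 69)] × 10⁻⁶ = 856.64 + 358.18 = 1214.82 kN·m.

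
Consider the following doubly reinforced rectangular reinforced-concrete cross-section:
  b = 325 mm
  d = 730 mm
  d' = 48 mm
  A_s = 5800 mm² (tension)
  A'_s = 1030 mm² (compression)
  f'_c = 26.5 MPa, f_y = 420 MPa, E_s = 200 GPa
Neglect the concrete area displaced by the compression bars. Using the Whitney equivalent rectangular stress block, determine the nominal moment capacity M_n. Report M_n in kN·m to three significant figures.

M_n ≈ 1480 kN·m

Assume both tension and compression steel yield.
Net tension couple steel: A_s − A'_s = 4770 mm².
a = (A_s − A'_s) f_y / (0.85 f'_c b) = 2003400/(0.85 × 26.5 × 325) = 273.67 mm.
c = a/β₁ = 273.67/0.85 = 321.96 mm; ε'_s = 0.003(c − d')/c = 0.0026 ≥ f_y/E_s = 0.0021, so compression steel does yield.
M_n = (A_s − A'_s) f_y (d − a/2) + A'_s f_y (d − d') = [2003400 × (730 − 136.835) + 432600 × (730 − 48)] × 10⁻⁶ = 1188.35 + 295.03 = 1483.38 kN·m.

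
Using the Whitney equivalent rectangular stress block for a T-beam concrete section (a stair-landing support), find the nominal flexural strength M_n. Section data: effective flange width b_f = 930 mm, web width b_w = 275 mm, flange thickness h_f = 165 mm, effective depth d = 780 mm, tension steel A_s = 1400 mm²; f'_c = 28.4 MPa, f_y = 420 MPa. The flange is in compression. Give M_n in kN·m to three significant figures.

Tension: T = A_s f_y = 1400 × 420 = 588000 N.
Try a within the flange: a = T/(0.85 f'_c b_f) = 588000/(0.85 × 28.4 × 930) = 26.19 mm.
Since a = 26.19 ≤ h_f = 165 mm, the stress block lies entirely in the flange; analyse as a rectangular beam of width b_f.
M_n = T(d − a/2) = 588000 × (780 − 13.095) = 450.94 × 10⁶ N·mm.
M_n = 450.94 kN·m.

M_n ≈ 451 kN·m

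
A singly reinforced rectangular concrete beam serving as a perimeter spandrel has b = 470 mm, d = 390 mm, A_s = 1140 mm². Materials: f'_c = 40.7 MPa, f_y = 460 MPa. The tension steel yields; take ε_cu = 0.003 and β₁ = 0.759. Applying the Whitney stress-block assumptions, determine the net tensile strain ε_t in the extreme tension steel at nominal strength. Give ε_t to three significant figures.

ε_t ≈ 0.0245

a = A_s f_y/(0.85 f'_c b) = 32.25 mm.
β₁ = 0.759, so c = a/β₁ = 32.25/0.759 = 42.49 mm.
From the linear strain diagram with ε_cu = 0.003: ε_t = 0.003 (d − c)/c = 0.003 × (390 − 42.49)/42.49 = 0.0245.
Since ε_t ≥ 0.005, the section is tension-controlled.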